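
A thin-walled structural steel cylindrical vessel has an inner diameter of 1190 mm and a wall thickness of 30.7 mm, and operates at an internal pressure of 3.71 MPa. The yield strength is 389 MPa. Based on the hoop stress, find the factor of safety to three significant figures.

n = 5.41

σ_h = pD/(2t) = 3.71×1190/(2×30.7) = 71.90 MPa.
n = 389/71.90 = 5.410.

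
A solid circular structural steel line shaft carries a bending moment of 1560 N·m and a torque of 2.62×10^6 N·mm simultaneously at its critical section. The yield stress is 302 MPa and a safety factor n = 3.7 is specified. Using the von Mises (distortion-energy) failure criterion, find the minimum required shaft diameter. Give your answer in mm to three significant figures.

σ_allow = σ_y/n = 302/3.7 = 81.62 MPa.
For a solid shaft σ_b = 32M/(πd³) and τ = 16T/(πd³), so the von Mises stress is σ' = (16/πd³)·√(4M²+3T²).
√(4M²+3T²) = √(4×(1.560×10^6)² + 3×(2.620×10^6)²) = 5.507×10^6 N·mm.
d³ = 16×5.507×10^6/(π×81.62) = 343600 mm³.
d = 70.04 mm.

d = 70.0 mm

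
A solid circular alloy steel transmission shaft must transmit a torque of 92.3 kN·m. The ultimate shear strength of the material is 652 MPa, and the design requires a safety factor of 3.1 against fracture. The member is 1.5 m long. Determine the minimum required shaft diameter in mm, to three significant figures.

Allowable shear stress τ_allow = 652/3.1 = 210.3 MPa.
For a solid shaft τ = 16T/(πd³), so d³ = 16T/(π τ_allow) = 16×9.2300×10^7/(π×210.3) = 2.235×10^6 mm³.
d = (2.235×10^6)^(1/3) = 130.7 mm.

d = 131 mm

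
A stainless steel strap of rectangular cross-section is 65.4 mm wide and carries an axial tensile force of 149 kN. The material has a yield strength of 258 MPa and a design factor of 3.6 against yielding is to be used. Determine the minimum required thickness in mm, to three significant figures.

σ_allow = 258/3.6 = 71.67 MPa.
Required area A = F/σ_allow = 149000/71.67 = 2079 mm².
t = A/w = 2079/65.4 = 31.79 mm.

t = 31.8 mm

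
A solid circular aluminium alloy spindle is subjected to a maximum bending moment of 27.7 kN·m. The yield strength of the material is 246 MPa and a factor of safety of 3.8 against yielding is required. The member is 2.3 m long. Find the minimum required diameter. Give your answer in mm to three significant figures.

d = 163 mm

σ_allow = 246/3.8 = 64.74 MPa.
For a solid circular section σ = 32M/(πd³), so d³ = 32M/(π σ_allow) = 32×2.7700×10^7/(π×64.74) = 4.358×10^6 mm³.
d = 163.3 mm.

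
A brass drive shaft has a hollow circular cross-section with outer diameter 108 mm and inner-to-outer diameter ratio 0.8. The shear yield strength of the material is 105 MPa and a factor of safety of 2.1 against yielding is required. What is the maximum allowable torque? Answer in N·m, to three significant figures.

τ_allow = 105/2.1 = 50.00 MPa.
For a hollow shaft T_allow = τ_allow·πd_o³(1−k⁴)/16 with 1−k⁴ = 0.5904, so πd_o³(1−k⁴)/16 = 146000 mm³.
T_allow = 50.00×146000 = 7.302×10^6 N·mm = 7302 N·m.

T_allow = 7300 N·m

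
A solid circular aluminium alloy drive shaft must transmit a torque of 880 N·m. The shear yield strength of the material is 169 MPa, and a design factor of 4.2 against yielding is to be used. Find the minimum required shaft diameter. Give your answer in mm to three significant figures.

Allowable shear stress τ_allow = 169/4.2 = 40.24 MPa.
For a solid shaft τ = 16T/(πd³), so d³ = 16T/(π τ_allow) = 16×880000/(π×40.24) = 111400 mm³.
d = (111400)^(1/3) = 48.11 mm.

d = 48.1 mm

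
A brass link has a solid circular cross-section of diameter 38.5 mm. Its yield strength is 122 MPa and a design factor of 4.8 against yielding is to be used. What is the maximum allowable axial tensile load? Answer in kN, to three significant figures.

F_allow = 29.6 kN

σ_allow = 122/4.8 = 25.42 MPa.
A = πd²/4 = π×38.5²/4 = 1164 mm².
F_allow = σ_allow × A = 25.42×1164 = 29590 N.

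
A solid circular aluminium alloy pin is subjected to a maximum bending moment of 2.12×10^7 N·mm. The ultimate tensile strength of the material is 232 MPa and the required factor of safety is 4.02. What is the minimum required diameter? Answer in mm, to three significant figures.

d = 155 mm

σ_allow = 232/4.02 = 57.71 MPa.
For a solid circular section σ = 32M/(πd³), so d³ = 32M/(π σ_allow) = 32×2.1200×10^7/(π×57.71) = 3.742×10^6 mm³.
d = 155.2 mm.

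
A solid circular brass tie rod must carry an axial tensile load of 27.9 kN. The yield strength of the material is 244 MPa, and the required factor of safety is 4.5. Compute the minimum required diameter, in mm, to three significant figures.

d = 25.6 mm

Allowable stress σ_allow = 244/4.5 = 54.22 MPa.
Required area A = F/σ_allow = 27900/54.22 = 514.5 mm².
A = πd²/4 → d = √(4A/π) = 25.60 mm.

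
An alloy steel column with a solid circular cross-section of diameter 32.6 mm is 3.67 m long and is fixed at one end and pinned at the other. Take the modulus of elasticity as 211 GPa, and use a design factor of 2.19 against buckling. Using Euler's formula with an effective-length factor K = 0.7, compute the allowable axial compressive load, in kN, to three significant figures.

P_allow = 7.99 kN

I = πd⁴/64 = π×32.6⁴/64 = 55440 mm⁴.
Effective length L_e = KL = 0.7×3.67 m = 2569 mm.
Euler critical load P_cr = π²EI/L_e² = π²×211000×55440/2569² = 17490 N.
P_allow = P_cr/n = 17490/2.19 = 7988 N.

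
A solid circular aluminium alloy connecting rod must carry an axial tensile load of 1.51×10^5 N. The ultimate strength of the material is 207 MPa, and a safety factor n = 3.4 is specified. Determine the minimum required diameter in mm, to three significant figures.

d = 56.2 mm

Allowable stress σ_allow = 207/3.4 = 60.88 MPa.
Required area A = F/σ_allow = 151000/60.88 = 2480 mm².
A = πd²/4 → d = √(4A/π) = 56.20 mm.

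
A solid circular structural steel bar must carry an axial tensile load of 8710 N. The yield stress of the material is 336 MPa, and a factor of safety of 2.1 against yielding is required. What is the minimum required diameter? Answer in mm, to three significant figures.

Allowable stress σ_allow = 336/2.1 = 160.0 MPa.
Required area A = F/σ_allow = 8710.0/160.0 = 54.44 mm².
A = πd²/4 → d = √(4A/π) = 8.325 mm.

d = 8.33 mm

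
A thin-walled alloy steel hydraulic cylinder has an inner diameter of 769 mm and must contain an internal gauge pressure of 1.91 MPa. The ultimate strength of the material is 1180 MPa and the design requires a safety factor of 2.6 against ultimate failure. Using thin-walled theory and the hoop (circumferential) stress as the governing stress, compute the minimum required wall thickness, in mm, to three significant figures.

t = 1.62 mm

σ_allow = 1180/2.6 = 453.8 MPa.
Hoop stress σ_h = pD/(2t), so t = pD/(2σ_allow) = 1.91×769/(2×453.8) = 1.618 mm.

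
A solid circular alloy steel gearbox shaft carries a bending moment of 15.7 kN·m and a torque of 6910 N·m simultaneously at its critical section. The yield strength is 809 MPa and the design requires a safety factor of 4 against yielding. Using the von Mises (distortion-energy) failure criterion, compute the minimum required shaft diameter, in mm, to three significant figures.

σ_allow = σ_y/n = 809/4 = 202.2 MPa.
For a solid shaft σ_b = 32M/(πd³) and τ = 16T/(πd³), so the von Mises stress is σ' = (16/πd³)·√(4M²+3T²).
√(4M²+3T²) = √(4×(1.570×10^7)² + 3×(6.910×10^6)²) = 3.360×10^7 N·mm.
d³ = 16×3.360×10^7/(π×202.2) = 846200 mm³.
d = 94.59 mm.

d = 94.6 mm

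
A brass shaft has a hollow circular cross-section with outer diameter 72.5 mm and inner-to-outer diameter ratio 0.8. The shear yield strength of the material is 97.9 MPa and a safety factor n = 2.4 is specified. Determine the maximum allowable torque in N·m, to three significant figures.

τ_allow = 97.9/2.4 = 40.79 MPa.
For a hollow shaft T_allow = τ_allow·πd_o³(1−k⁴)/16 with 1−k⁴ = 0.5904, so πd_o³(1−k⁴)/16 = 44180 mm³.
T_allow = 40.79×44180 = 1.802×10^6 N·mm = 1802 N·m.

T_allow = 1800 N·m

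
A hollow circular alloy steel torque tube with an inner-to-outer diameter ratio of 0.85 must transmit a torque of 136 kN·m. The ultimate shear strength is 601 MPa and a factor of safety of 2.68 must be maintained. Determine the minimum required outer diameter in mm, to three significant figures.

τ_allow = 601/2.68 = 224.3 MPa.
For a hollow shaft τ = 16T/[πd_o³(1−k⁴)] with k = 0.85, so 1−k⁴ = 0.4780.
d_o³ = 16T/[π τ_allow (1−k⁴)] = 16×1.3600×10^8/(π×224.3×0.4780) = 6.462×10^6 mm³.
d_o = 186.3 mm.

d_o = 186 mm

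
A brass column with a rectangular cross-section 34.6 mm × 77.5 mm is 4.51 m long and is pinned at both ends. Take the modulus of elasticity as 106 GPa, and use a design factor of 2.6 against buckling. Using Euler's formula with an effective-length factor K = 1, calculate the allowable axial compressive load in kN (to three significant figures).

P_allow = 5.29 kN

Buckling occurs about the weak axis: I_min = h·b³/12 = 77.5×34.6³/12 = 267500 mm⁴ (b = 34.6 mm is the smaller dimension).
Effective length L_e = KL = 1×4.51 m = 4510 mm.
Euler critical load P_cr = π²EI/L_e² = π²×106000×267500/4510² = 13760 N.
P_allow = P_cr/n = 13760/2.6 = 5292 N.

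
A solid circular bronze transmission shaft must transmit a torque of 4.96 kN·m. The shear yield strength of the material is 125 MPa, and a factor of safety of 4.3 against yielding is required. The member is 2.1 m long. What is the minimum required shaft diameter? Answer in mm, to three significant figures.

Allowable shear stress τ_allow = 125/4.3 = 29.07 MPa.
For a solid shaft τ = 16T/(πd³), so d³ = 16T/(π τ_allow) = 16×4960000/(π×29.07) = 869000 mm³.
d = (869000)^(1/3) = 95.43 mm.

d = 95.4 mm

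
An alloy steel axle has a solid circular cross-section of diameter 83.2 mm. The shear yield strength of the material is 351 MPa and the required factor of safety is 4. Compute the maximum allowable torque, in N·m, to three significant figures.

T_allow = 9920 N·m

τ_allow = 351/4 = 87.75 MPa.
For a solid shaft T_allow = τ_allow·πd³/16; πd³/16 = π×83.2³/16 = 113100 mm³.
T_allow = 87.75×113100 = 9.923×10^6 N·mm = 9923 N·m.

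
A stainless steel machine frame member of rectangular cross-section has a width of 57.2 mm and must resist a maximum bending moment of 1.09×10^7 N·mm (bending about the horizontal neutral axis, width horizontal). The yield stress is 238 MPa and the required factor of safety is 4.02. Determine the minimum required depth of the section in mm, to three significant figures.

h = 139 mm

σ_allow = 238/4.02 = 59.20 MPa.
For a rectangular section σ = 6M/(bh²), so h² = 6M/(b σ_allow) = 6×1.0900×10^7/(57.2×59.20) = 19310 mm².
h = 139.0 mm.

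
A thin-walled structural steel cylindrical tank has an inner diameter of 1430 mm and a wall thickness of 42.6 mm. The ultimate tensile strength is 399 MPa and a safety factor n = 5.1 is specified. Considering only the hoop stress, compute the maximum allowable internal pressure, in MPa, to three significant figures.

p_allow = 4.66 MPa

σ_allow = 399/5.1 = 78.24 MPa.
σ_h = pD/(2t) → p_allow = 2σ_allow t/D = 2×78.24×42.6/1430 = 4.661 MPa.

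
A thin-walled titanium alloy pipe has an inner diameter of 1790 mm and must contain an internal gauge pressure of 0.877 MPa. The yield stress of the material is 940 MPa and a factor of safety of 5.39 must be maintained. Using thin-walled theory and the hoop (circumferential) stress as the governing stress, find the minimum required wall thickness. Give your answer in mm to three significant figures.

σ_allow = 940/5.39 = 174.4 MPa.
Hoop stress σ_h = pD/(2t), so t = pD/(2σ_allow) = 0.877×1790/(2×174.4) = 4.501 mm.

t = 4.50 mm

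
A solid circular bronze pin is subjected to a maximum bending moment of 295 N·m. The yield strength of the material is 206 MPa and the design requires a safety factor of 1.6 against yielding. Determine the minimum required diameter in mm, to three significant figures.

d = 28.6 mm

σ_allow = 206/1.6 = 128.8 MPa.
For a solid circular section σ = 32M/(πd³), so d³ = 32M/(π σ_allow) = 32×295000/(π×128.8) = 23340 mm³.
d = 28.58 mm.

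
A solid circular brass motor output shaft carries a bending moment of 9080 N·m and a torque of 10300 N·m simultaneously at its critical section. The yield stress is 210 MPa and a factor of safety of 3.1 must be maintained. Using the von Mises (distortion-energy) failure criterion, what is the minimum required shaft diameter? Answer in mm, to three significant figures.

d = 124 mm

σ_allow = σ_y/n = 210/3.1 = 67.74 MPa.
For a solid shaft σ_b = 32M/(πd³) and τ = 16T/(πd³), so the von Mises stress is σ' = (16/πd³)·√(4M²+3T²).
√(4M²+3T²) = √(4×(9.080×10^6)² + 3×(1.030×10^7)²) = 2.546×10^7 N·mm.
d³ = 16×2.546×10^7/(π×67.74) = 1.914×10^6 mm³.
d = 124.2 mm.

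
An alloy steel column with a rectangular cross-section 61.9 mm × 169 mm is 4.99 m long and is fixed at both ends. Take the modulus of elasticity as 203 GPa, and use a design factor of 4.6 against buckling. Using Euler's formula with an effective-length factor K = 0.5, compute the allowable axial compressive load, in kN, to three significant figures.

Buckling occurs about the weak axis: I_min = h·b³/12 = 169×61.9³/12 = 3.340×10^6 mm⁴ (b = 61.9 mm is the smaller dimension).
Effective length L_e = KL = 0.5×4.99 m = 2495 mm.
Euler critical load P_cr = π²EI/L_e² = π²×203000×3.340×10^6/2495² = 1.075×10^6 N.
P_allow = P_cr/n = 1.075×10^6/4.6 = 233700 N.

P_allow = 234 kN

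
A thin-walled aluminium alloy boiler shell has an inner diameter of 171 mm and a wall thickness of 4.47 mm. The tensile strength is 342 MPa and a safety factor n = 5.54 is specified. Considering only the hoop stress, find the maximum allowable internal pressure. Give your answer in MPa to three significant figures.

σ_allow = 342/5.54 = 61.73 MPa.
σ_h = pD/(2t) → p_allow = 2σ_allow t/D = 2×61.73×4.47/171 = 3.227 MPa.

p_allow = 3.23 MPa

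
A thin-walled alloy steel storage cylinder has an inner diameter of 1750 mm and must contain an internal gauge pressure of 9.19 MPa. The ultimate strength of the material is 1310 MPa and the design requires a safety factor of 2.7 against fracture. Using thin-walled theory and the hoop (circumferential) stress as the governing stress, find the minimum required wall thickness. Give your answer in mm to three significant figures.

t = 16.6 mm

σ_allow = 1310/2.7 = 485.2 MPa.
Hoop stress σ_h = pD/(2t), so t = pD/(2σ_allow) = 9.19×1750/(2×485.2) = 16.57 mm.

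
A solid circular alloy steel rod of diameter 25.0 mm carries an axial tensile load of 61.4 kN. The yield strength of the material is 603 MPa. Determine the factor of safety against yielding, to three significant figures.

n = 4.82

A = πd²/4 = 490.9 mm².
σ = F/A = 61400/490.9 = 125.1 MPa.
n = 603/125.1 = 4.821.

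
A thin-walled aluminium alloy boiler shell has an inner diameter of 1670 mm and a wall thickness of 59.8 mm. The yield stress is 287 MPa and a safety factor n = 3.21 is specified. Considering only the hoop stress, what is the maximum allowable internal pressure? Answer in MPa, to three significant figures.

p_allow = 6.40 MPa

σ_allow = 287/3.21 = 89.41 MPa.
σ_h = pD/(2t) → p_allow = 2σ_allow t/D = 2×89.41×59.8/1670 = 6.403 MPa.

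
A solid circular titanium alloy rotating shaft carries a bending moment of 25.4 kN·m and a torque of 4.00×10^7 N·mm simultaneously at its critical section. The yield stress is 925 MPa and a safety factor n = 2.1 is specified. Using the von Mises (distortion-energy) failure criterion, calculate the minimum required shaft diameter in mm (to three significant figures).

d = 99.8 mm

σ_allow = σ_y/n = 925/2.1 = 440.5 MPa.
For a solid shaft σ_b = 32M/(πd³) and τ = 16T/(πd³), so the von Mises stress is σ' = (16/πd³)·√(4M²+3T²).
√(4M²+3T²) = √(4×(2.540×10^7)² + 3×(4.000×10^7)²) = 8.591×10^7 N·mm.
d³ = 16×8.591×10^7/(π×440.5) = 993300 mm³.
d = 99.78 mm.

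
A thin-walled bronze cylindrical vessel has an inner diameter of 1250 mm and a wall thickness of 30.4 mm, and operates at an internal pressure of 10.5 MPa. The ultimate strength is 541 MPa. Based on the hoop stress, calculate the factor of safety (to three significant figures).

n = 2.51

σ_h = pD/(2t) = 10.5×1250/(2×30.4) = 215.9 MPa.
n = 541/215.9 = 2.506.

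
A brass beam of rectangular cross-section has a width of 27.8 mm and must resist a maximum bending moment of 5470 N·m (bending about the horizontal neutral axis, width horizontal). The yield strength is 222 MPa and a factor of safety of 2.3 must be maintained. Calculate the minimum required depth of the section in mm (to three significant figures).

σ_allow = 222/2.3 = 96.52 MPa.
For a rectangular section σ = 6M/(bh²), so h² = 6M/(b σ_allow) = 6×5470000/(27.8×96.52) = 12230 mm².
h = 110.6 mm.

h = 111 mm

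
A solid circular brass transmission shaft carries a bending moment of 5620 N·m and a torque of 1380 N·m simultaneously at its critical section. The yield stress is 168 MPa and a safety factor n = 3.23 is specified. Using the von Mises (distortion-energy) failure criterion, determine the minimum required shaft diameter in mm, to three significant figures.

σ_allow = σ_y/n = 168/3.23 = 52.01 MPa.
For a solid shaft σ_b = 32M/(πd³) and τ = 16T/(πd³), so the von Mises stress is σ' = (16/πd³)·√(4M²+3T²).
√(4M²+3T²) = √(4×(5.620×10^6)² + 3×(1.380×10^6)²) = 1.149×10^7 N·mm.
d³ = 16×1.149×10^7/(π×52.01) = 1.125×10^6 mm³.
d = 104.0 mm.

d = 104 mm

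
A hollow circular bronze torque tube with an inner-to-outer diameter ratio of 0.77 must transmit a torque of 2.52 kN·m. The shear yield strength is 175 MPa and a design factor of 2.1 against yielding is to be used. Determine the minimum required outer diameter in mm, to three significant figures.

d_o = 61.9 mm

τ_allow = 175/2.1 = 83.33 MPa.
For a hollow shaft τ = 16T/[πd_o³(1−k⁴)] with k = 0.77, so 1−k⁴ = 0.6485.
d_o³ = 16T/[π τ_allow (1−k⁴)] = 16×2520000/(π×83.33×0.6485) = 237500 mm³.
d_o = 61.93 mm.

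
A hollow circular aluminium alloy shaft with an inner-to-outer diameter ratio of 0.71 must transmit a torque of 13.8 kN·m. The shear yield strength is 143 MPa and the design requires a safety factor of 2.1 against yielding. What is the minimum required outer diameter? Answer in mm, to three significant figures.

d_o = 111 mm

τ_allow = 143/2.1 = 68.10 MPa.
For a hollow shaft τ = 16T/[πd_o³(1−k⁴)] with k = 0.71, so 1−k⁴ = 0.7459.
d_o³ = 16T/[π τ_allow (1−k⁴)] = 16×1.3800×10^7/(π×68.10×0.7459) = 1.384×10^6 mm³.
d_o = 111.4 mm.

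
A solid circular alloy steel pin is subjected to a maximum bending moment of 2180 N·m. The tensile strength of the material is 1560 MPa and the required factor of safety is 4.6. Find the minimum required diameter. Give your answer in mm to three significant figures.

d = 40.3 mm

σ_allow = 1560/4.6 = 339.1 MPa.
For a solid circular section σ = 32M/(πd³), so d³ = 32M/(π σ_allow) = 32×2180000/(π×339.1) = 65480 mm³.
d = 40.31 mm.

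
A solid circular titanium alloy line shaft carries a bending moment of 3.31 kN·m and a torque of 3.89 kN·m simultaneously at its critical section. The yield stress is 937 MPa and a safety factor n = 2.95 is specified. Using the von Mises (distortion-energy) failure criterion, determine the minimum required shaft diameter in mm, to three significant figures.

σ_allow = σ_y/n = 937/2.95 = 317.6 MPa.
For a solid shaft σ_b = 32M/(πd³) and τ = 16T/(πd³), so the von Mises stress is σ' = (16/πd³)·√(4M²+3T²).
√(4M²+3T²) = √(4×(3.310×10^6)² + 3×(3.890×10^6)²) = 9.446×10^6 N·mm.
d³ = 16×9.446×10^6/(π×317.6) = 151500 mm³.
d = 53.30 mm.

d = 53.3 mm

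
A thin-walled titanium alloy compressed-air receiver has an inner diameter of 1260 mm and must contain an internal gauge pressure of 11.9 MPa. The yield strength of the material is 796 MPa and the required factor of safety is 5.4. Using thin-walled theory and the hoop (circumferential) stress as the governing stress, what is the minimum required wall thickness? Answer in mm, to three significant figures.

t = 50.9 mm

σ_allow = 796/5.4 = 147.4 MPa.
Hoop stress σ_h = pD/(2t), so t = pD/(2σ_allow) = 11.9×1260/(2×147.4) = 50.86 mm.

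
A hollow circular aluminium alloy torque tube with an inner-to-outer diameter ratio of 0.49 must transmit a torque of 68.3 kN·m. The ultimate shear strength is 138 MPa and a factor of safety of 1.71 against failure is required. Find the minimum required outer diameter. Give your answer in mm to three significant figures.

d_o = 166 mm

τ_allow = 138/1.71 = 80.70 MPa.
For a hollow shaft τ = 16T/[πd_o³(1−k⁴)] with k = 0.49, so 1−k⁴ = 0.9424.
d_o³ = 16T/[π τ_allow (1−k⁴)] = 16×6.8300×10^7/(π×80.70×0.9424) = 4.574×10^6 mm³.
d_o = 166.0 mm.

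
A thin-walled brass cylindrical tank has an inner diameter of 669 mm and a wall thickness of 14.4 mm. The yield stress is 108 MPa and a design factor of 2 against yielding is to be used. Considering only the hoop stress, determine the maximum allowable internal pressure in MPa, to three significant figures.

σ_allow = 108/2 = 54.00 MPa.
σ_h = pD/(2t) → p_allow = 2σ_allow t/D = 2×54.00×14.4/669 = 2.325 MPa.

p_allow = 2.32 MPa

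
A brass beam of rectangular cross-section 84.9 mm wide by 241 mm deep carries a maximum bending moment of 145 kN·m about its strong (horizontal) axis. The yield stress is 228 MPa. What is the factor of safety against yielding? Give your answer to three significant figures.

Section modulus S = bh²/6 = 84.9×241²/6 = 821800 mm³.
σ = M/S = 1.4500×10^8/821800 = 176.4 MPa.
n = 228/176.4 = 1.292.

n = 1.29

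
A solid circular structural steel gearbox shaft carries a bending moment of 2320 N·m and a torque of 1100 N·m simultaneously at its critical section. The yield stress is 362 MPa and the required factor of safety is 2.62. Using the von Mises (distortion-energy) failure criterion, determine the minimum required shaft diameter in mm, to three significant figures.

σ_allow = σ_y/n = 362/2.62 = 138.2 MPa.
For a solid shaft σ_b = 32M/(πd³) and τ = 16T/(πd³), so the von Mises stress is σ' = (16/πd³)·√(4M²+3T²).
√(4M²+3T²) = √(4×(2.320×10^6)² + 3×(1.100×10^6)²) = 5.016×10^6 N·mm.
d³ = 16×5.016×10^6/(π×138.2) = 184900 mm³.
d = 56.97 mm.

d = 57.0 mm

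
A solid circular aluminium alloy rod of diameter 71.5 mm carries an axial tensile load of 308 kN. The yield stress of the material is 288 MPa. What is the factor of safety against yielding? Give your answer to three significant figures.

n = 3.75

A = πd²/4 = 4015 mm².
σ = F/A = 308000/4015 = 76.71 MPa.
n = 288/76.71 = 3.754.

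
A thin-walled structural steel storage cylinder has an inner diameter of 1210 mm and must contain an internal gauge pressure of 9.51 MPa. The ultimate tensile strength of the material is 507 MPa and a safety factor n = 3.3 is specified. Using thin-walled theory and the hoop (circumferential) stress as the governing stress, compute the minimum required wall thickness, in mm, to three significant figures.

t = 37.4 mm

σ_allow = 507/3.3 = 153.6 MPa.
Hoop stress σ_h = pD/(2t), so t = pD/(2σ_allow) = 9.51×1210/(2×153.6) = 37.45 mm.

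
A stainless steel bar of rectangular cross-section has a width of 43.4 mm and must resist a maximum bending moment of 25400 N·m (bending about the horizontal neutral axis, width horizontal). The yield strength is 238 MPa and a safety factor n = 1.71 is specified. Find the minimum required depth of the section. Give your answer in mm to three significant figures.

h = 159 mm

σ_allow = 238/1.71 = 139.2 MPa.
For a rectangular section σ = 6M/(bh²), so h² = 6M/(b σ_allow) = 6×2.5400×10^7/(43.4×139.2) = 25230 mm².
h = 158.8 mm.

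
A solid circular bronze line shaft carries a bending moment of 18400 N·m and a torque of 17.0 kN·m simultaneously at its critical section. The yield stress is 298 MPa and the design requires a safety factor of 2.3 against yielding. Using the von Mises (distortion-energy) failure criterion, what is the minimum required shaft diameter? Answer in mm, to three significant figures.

σ_allow = σ_y/n = 298/2.3 = 129.6 MPa.
For a solid shaft σ_b = 32M/(πd³) and τ = 16T/(πd³), so the von Mises stress is σ' = (16/πd³)·√(4M²+3T²).
√(4M²+3T²) = √(4×(1.840×10^7)² + 3×(1.700×10^7)²) = 4.713×10^7 N·mm.
d³ = 16×4.713×10^7/(π×129.6) = 1.853×10^6 mm³.
d = 122.8 mm.

d = 123 mm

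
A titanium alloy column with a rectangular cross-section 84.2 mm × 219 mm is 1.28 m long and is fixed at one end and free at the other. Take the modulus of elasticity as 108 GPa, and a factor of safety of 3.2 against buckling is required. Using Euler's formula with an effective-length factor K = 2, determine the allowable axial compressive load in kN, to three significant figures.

P_allow = 554 kN

Buckling occurs about the weak axis: I_min = h·b³/12 = 219×84.2³/12 = 1.089×10^7 mm⁴ (b = 84.2 mm is the smaller dimension).
Effective length L_e = KL = 2×1.28 m = 2560 mm.
Euler critical load P_cr = π²EI/L_e² = π²×108000×1.089×10^7/2560² = 1.772×10^6 N.
P_allow = P_cr/n = 1.772×10^6/3.2 = 553700 N.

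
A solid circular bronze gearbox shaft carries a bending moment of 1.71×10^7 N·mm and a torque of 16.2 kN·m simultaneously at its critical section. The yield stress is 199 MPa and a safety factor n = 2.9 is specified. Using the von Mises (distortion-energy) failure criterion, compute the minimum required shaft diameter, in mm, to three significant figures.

σ_allow = σ_y/n = 199/2.9 = 68.62 MPa.
For a solid shaft σ_b = 32M/(πd³) and τ = 16T/(πd³), so the von Mises stress is σ' = (16/πd³)·√(4M²+3T²).
√(4M²+3T²) = √(4×(1.710×10^7)² + 3×(1.620×10^7)²) = 4.424×10^7 N·mm.
d³ = 16×4.424×10^7/(π×68.62) = 3.283×10^6 mm³.
d = 148.6 mm.

d = 149 mm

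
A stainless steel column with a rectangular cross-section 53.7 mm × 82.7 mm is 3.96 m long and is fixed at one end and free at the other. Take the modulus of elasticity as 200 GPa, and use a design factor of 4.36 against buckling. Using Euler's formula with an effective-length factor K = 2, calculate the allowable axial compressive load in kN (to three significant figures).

Buckling occurs about the weak axis: I_min = h·b³/12 = 82.7×53.7³/12 = 1.067×10^6 mm⁴ (b = 53.7 mm is the smaller dimension).
Effective length L_e = KL = 2×3.96 m = 7920 mm.
Euler critical load P_cr = π²EI/L_e² = π²×200000×1.067×10^6/7920² = 33580 N.
P_allow = P_cr/n = 33580/4.36 = 7703 N.

P_allow = 7.70 kN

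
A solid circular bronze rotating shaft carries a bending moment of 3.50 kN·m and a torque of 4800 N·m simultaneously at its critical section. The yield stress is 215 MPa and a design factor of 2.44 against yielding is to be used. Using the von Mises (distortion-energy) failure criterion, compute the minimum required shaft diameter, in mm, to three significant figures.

d = 85.6 mm

σ_allow = σ_y/n = 215/2.44 = 88.11 MPa.
For a solid shaft σ_b = 32M/(πd³) and τ = 16T/(πd³), so the von Mises stress is σ' = (16/πd³)·√(4M²+3T²).
√(4M²+3T²) = √(4×(3.500×10^6)² + 3×(4.800×10^6)²) = 1.087×10^7 N·mm.
d³ = 16×1.087×10^7/(π×88.11) = 628200 mm³.
d = 85.64 mm.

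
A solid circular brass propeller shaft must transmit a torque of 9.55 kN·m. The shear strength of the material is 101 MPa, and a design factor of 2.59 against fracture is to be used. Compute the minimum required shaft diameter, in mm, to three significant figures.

d = 108 mm

Allowable shear stress τ_allow = 101/2.59 = 39.00 MPa.
For a solid shaft τ = 16T/(πd³), so d³ = 16T/(π τ_allow) = 16×9550000/(π×39.00) = 1.247×10^6 mm³.
d = (1.247×10^6)^(1/3) = 107.6 mm.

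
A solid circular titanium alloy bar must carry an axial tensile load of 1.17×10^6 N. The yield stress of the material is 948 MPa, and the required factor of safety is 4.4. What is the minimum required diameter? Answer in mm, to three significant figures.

d = 83.2 mm

Allowable stress σ_allow = 948/4.4 = 215.5 MPa.
Required area A = F/σ_allow = 1170000/215.5 = 5430 mm².
A = πd²/4 → d = √(4A/π) = 83.15 mm.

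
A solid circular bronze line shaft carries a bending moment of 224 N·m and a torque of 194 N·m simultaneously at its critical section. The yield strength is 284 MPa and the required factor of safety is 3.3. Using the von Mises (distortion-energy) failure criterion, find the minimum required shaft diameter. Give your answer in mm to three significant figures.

d = 32.1 mm

σ_allow = σ_y/n = 284/3.3 = 86.06 MPa.
For a solid shaft σ_b = 32M/(πd³) and τ = 16T/(πd³), so the von Mises stress is σ' = (16/πd³)·√(4M²+3T²).
√(4M²+3T²) = √(4×(224000)² + 3×(194000)²) = 560000 N·mm.
d³ = 16×560000/(π×86.06) = 33140 mm³.
d = 32.12 mm.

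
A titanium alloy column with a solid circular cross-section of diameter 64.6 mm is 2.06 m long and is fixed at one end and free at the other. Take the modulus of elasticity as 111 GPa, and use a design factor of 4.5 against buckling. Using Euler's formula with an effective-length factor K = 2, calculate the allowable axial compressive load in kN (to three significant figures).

I = πd⁴/64 = π×64.6⁴/64 = 854900 mm⁴.
Effective length L_e = KL = 2×2.06 m = 4120 mm.
Euler critical load P_cr = π²EI/L_e² = π²×111000×854900/4120² = 55170 N.
P_allow = P_cr/n = 55170/4.5 = 12260 N.

P_allow = 12.3 kN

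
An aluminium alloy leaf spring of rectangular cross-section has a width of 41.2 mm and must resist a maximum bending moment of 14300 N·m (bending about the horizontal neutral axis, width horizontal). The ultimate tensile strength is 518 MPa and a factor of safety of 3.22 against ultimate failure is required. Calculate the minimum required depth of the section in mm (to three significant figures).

σ_allow = 518/3.22 = 160.9 MPa.
For a rectangular section σ = 6M/(bh²), so h² = 6M/(b σ_allow) = 6×1.4300×10^7/(41.2×160.9) = 12950 mm².
h = 113.8 mm.

h = 114 mm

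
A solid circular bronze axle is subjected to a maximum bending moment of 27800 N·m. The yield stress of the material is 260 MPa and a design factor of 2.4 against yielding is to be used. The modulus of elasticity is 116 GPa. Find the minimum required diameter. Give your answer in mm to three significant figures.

d = 138 mm

σ_allow = 260/2.4 = 108.3 MPa.
For a solid circular section σ = 32M/(πd³), so d³ = 32M/(π σ_allow) = 32×2.7800×10^7/(π×108.3) = 2.614×10^6 mm³.
d = 137.8 mm.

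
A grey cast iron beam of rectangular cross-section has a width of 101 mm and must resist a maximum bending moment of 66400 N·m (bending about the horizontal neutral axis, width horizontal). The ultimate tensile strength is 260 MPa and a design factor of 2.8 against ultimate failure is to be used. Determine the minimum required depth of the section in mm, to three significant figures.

σ_allow = 260/2.8 = 92.86 MPa.
For a rectangular section σ = 6M/(bh²), so h² = 6M/(b σ_allow) = 6×6.6400×10^7/(101×92.86) = 42480 mm².
h = 206.1 mm.

h = 206 mm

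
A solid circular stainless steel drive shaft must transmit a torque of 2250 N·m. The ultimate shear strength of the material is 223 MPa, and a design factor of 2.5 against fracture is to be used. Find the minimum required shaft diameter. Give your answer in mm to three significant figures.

d = 50.5 mm

Allowable shear stress τ_allow = 223/2.5 = 89.20 MPa.
For a solid shaft τ = 16T/(πd³), so d³ = 16T/(π τ_allow) = 16×2250000/(π×89.20) = 128500 mm³.
d = (128500)^(1/3) = 50.46 mm.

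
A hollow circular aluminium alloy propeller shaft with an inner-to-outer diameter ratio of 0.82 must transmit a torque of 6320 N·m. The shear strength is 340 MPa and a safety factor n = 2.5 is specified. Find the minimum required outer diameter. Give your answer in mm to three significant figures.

d_o = 75.6 mm

τ_allow = 340/2.5 = 136.0 MPa.
For a hollow shaft τ = 16T/[πd_o³(1−k⁴)] with k = 0.82, so 1−k⁴ = 0.5479.
d_o³ = 16T/[π τ_allow (1−k⁴)] = 16×6320000/(π×136.0×0.5479) = 432000 mm³.
d_o = 75.59 mm.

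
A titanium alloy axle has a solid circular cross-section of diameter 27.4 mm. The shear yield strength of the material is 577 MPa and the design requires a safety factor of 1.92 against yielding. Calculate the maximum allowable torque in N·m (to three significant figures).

T_allow = 1210 N·m

τ_allow = 577/1.92 = 300.5 MPa.
For a solid shaft T_allow = τ_allow·πd³/16; πd³/16 = π×27.4³/16 = 4039 mm³.
T_allow = 300.5×4039 = 1.214×10^6 N·mm = 1214 N·m.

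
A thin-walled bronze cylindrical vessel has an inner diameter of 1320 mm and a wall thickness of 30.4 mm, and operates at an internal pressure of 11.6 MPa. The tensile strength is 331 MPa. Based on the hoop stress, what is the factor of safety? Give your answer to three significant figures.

n = 1.31

σ_h = pD/(2t) = 11.6×1320/(2×30.4) = 251.8 MPa.
n = 331/251.8 = 1.314.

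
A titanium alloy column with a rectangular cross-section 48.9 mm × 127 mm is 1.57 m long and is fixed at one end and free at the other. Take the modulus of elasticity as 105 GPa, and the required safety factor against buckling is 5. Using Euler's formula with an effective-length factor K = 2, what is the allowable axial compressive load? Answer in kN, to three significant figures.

Buckling occurs about the weak axis: I_min = h·b³/12 = 127×48.9³/12 = 1.238×10^6 mm⁴ (b = 48.9 mm is the smaller dimension).
Effective length L_e = KL = 2×1.57 m = 3140 mm.
Euler critical load P_cr = π²EI/L_e² = π²×105000×1.238×10^6/3140² = 130100 N.
P_allow = P_cr/n = 130100/5 = 26010 N.

P_allow = 26.0 kN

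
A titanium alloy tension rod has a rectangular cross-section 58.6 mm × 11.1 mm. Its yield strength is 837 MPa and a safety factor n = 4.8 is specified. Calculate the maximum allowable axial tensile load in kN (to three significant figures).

σ_allow = 837/4.8 = 174.4 MPa.
A = 58.6×11.1 = 650.5 mm².
F_allow = σ_allow × A = 174.4×650.5 = 113400 N.

F_allow = 113 kN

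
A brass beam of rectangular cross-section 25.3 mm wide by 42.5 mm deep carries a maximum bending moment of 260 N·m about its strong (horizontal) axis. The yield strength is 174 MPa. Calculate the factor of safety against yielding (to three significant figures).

n = 5.10

Section modulus S = bh²/6 = 25.3×42.5²/6 = 7616 mm³.
σ = M/S = 260000/7616 = 34.14 MPa.
n = 174/34.14 = 5.097.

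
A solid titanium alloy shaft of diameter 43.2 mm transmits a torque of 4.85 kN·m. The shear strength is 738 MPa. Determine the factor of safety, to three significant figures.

n = 2.41

τ = 16T/(πd³) = 16×4850000/(π×43.2³) = 306.4 MPa.
n = τ_limit/τ = 738/306.4 = 2.409.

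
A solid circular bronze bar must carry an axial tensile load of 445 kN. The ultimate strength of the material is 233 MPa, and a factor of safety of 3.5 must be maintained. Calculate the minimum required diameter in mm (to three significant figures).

d = 92.3 mm

Allowable stress σ_allow = 233/3.5 = 66.57 MPa.
Required area A = F/σ_allow = 445000/66.57 = 6685 mm².
A = πd²/4 → d = √(4A/π) = 92.26 mm.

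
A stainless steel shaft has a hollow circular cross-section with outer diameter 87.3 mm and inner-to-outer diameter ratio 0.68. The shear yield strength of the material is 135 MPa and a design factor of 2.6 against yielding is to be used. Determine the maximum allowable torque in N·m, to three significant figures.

τ_allow = 135/2.6 = 51.92 MPa.
For a hollow shaft T_allow = τ_allow·πd_o³(1−k⁴)/16 with 1−k⁴ = 0.7862, so πd_o³(1−k⁴)/16 = 102700 mm³.
T_allow = 51.92×102700 = 5.333×10^6 N·mm = 5333 N·m.

T_allow = 5330 N·m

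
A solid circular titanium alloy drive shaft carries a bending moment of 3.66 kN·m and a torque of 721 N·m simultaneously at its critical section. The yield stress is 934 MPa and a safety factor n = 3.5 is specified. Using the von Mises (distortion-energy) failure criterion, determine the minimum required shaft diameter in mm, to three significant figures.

d = 52.1 mm

σ_allow = σ_y/n = 934/3.5 = 266.9 MPa.
For a solid shaft σ_b = 32M/(πd³) and τ = 16T/(πd³), so the von Mises stress is σ' = (16/πd³)·√(4M²+3T²).
√(4M²+3T²) = √(4×(3.660×10^6)² + 3×(721000)²) = 7.426×10^6 N·mm.
d³ = 16×7.426×10^6/(π×266.9) = 141700 mm³.
d = 52.14 mm.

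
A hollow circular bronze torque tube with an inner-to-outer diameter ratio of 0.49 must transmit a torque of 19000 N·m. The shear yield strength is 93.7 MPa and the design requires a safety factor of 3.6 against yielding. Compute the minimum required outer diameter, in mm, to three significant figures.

d_o = 158 mm

τ_allow = 93.7/3.6 = 26.03 MPa.
For a hollow shaft τ = 16T/[πd_o³(1−k⁴)] with k = 0.49, so 1−k⁴ = 0.9424.
d_o³ = 16T/[π τ_allow (1−k⁴)] = 16×1.9000×10^7/(π×26.03×0.9424) = 3.945×10^6 mm³.
d_o = 158.0 mm.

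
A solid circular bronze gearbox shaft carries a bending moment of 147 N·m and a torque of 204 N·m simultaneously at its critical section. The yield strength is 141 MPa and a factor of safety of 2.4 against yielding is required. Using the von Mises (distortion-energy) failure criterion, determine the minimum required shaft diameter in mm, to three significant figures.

d = 34.2 mm

σ_allow = σ_y/n = 141/2.4 = 58.75 MPa.
For a solid shaft σ_b = 32M/(πd³) and τ = 16T/(πd³), so the von Mises stress is σ' = (16/πd³)·√(4M²+3T²).
√(4M²+3T²) = √(4×(147000)² + 3×(204000)²) = 459700 N·mm.
d³ = 16×459700/(π×58.75) = 39850 mm³.
d = 34.16 mm.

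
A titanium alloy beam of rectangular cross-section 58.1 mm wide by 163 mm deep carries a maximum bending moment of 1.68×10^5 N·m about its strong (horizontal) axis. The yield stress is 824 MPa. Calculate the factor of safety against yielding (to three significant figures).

n = 1.26

Section modulus S = bh²/6 = 58.1×163²/6 = 257300 mm³.
σ = M/S = 1.6800×10^8/257300 = 653.0 MPa.
n = 824/653.0 = 1.262.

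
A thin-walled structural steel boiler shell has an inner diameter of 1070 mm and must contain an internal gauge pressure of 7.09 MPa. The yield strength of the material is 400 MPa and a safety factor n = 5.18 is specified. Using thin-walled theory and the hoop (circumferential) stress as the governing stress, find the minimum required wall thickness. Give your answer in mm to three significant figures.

σ_allow = 400/5.18 = 77.22 MPa.
Hoop stress σ_h = pD/(2t), so t = pD/(2σ_allow) = 7.09×1070/(2×77.22) = 49.12 mm.

t = 49.1 mm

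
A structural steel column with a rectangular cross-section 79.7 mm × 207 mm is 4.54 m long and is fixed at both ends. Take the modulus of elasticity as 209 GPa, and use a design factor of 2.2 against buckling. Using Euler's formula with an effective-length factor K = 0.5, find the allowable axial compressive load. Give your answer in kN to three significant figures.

Buckling occurs about the weak axis: I_min = h·b³/12 = 207×79.7³/12 = 8.733×10^6 mm⁴ (b = 79.7 mm is the smaller dimension).
Effective length L_e = KL = 0.5×4.54 m = 2270 mm.
Euler critical load P_cr = π²EI/L_e² = π²×209000×8.733×10^6/2270² = 3.496×10^6 N.
P_allow = P_cr/n = 3.496×10^6/2.2 = 1.589×10^6 N.

P_allow = 1590 kN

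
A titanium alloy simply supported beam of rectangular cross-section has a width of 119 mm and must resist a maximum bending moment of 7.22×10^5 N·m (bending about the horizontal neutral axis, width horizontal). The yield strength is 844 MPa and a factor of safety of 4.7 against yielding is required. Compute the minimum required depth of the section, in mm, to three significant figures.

h = 450 mm

σ_allow = 844/4.7 = 179.6 MPa.
For a rectangular section σ = 6M/(bh²), so h² = 6M/(b σ_allow) = 6×7.2200×10^8/(119×179.6) = 202700 mm².
h = 450.2 mm.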